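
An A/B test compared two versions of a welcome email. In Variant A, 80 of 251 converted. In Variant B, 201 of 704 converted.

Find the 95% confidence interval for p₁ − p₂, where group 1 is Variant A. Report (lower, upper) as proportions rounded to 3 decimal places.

(-0.033, 0.100)

p̂₁ = 80/251 = 0.3187 and p̂₂ = 201/704 = 0.2855.
SE₁ = √(p̂₁(1−p̂₁)/n₁) = √(0.3187·0.6813/251) = 0.02941; SE₂ = √(0.2855·0.7145/704) = 0.01702.
Independent samples: SE of the difference = √(SE₁² + SE₂²) = √(0.0008649481 + 0.0002896804) = 0.03398.
z* for 95% confidence is 1.960, so the margin of error is 1.960 × 0.03398 = 0.06660.
Point estimate p̂₁ − p̂₂ = 0.3187 − 0.2855 = 0.0332.
0.0332 ± 0.06660 → (-0.033, 0.100).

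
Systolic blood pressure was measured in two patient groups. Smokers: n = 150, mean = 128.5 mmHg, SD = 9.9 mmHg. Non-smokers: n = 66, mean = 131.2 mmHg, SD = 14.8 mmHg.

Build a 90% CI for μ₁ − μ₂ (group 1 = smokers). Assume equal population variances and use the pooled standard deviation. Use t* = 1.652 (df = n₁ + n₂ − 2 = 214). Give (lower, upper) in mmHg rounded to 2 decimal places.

(-5.53, 0.13)

s_p = √[((n₁−1)s₁² + (n₂−1)s₂²)/(n₁+n₂−2)] = √[(149·9.9² + 65·14.8²)/214] = 11.6091.
SE = 11.6091·√(1/150 + 1/66) = 1.7148.
With t* = 1.652, margin = 1.652 × 1.7148 = 2.8328.
x̄₁ − x̄₂ = 128.5 − 131.2 = -2.7000; interval -2.7000 ± 2.8328 = (-5.53, 0.13).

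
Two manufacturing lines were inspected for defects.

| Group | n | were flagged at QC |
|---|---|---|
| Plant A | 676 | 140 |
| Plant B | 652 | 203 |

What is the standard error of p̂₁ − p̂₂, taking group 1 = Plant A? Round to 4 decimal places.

Sample proportions: 140/676 = 0.2071, 203/652 = 0.3113.
Each SE is √(p̂(1−p̂)/n): √(0.2071·0.7929/676) = 0.01559 and √(0.3113·0.6887/652) = 0.01813.
SE(p̂₁ − p̂₂) = √(SE₁² + SE₂²) = √(0.0002430481 + 0.0003286969) = 0.02391, since the two samples are independent.

0.0239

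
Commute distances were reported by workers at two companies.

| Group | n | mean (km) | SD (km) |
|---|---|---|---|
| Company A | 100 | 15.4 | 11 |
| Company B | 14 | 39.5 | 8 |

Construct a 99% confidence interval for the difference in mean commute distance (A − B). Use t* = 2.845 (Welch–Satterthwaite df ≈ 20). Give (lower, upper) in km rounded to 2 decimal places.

(-30.94, -17.26)

SE₁ = s₁/√n₁ = 11/√100 = 1.1000; SE₂ = 8/√14 = 2.1381.
Independent samples, unequal variances: SE_diff = √(SE₁² + SE₂²) = √(1.21 + 4.57147161) = 2.4045.
t* = 2.845, so margin of error = 2.845 × 2.4045 = 6.8408.
Difference in means = 15.4 − 39.5 = -24.1000.
-24.1000 ± 6.8408 → (-30.94, -17.26).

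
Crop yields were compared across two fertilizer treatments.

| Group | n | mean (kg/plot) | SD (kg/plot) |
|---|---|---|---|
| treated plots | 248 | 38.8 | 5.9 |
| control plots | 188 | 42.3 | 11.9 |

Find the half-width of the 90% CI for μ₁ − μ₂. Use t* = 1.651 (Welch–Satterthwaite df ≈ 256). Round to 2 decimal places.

SE₁ = s₁/√n₁ = 5.9/√248 = 0.3747; SE₂ = 11.9/√188 = 0.8679.
Independent samples, unequal variances: SE_diff = √(SE₁² + SE₂²) = √(0.14040009 + 0.75325041) = 0.9453.
t* = 1.651, so margin of error = 1.651 × 0.9453 = 1.5607.

1.56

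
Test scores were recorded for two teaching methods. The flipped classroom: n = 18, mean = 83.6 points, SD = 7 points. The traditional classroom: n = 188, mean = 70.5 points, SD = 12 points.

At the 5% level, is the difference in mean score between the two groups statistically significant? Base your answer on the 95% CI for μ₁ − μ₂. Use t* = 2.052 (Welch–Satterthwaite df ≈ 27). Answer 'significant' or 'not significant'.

Standard errors of each mean: 7/√18 = 1.6499 and 12/√188 = 0.8752.
SE(x̄₁ − x̄₂) = √(1.6499² + 0.8752²) = 1.8677 for independent samples with unequal variances.
With t* = 2.052, the margin is 2.052 × 1.8677 = 3.8325.
x̄₁ − x̄₂ = 83.6 − 70.5 = 13.1000; the interval is 13.1000 ± 3.8325 = (9.2675, 16.9325).
The interval (9.2675, 16.9325) does not contain 0, so the difference is significant.

significant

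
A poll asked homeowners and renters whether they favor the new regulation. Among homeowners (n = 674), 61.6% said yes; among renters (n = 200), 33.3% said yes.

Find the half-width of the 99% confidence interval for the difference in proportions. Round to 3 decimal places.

Each SE is √(p̂(1−p̂)/n): √(0.6160·0.3840/674) = 0.01873 and √(0.3330·0.6670/200) = 0.03332.
SE(p̂₁ − p̂₂) = √(SE₁² + SE₂²) = √(0.0003508129 + 0.0011102224) = 0.03822, since the two samples are independent.
At 99% confidence z* = 2.576; margin = 2.576 × 0.03822 = 0.09845.

0.098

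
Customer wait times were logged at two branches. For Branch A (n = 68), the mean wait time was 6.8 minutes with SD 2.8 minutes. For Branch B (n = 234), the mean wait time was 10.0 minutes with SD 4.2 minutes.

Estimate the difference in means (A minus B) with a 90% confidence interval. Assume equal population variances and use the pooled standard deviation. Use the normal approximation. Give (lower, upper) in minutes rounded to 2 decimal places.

Pooled variance s_p² = [67·2.8² + 233·4.2²] / (68+234−2) = 15.4513, so s_p = 3.9308.
SE_diff = s_p·√(1/n₁ + 1/n₂) = 3.9308·√(1/68 + 1/234) = 0.5415.
z* = 1.645; margin = 1.645 × 0.5415 = 0.8908.
Difference = 6.8 − 10.0 = -3.2000.
-3.2000 ± 0.8908 → (-4.09, -2.31).

(-4.09, -2.31)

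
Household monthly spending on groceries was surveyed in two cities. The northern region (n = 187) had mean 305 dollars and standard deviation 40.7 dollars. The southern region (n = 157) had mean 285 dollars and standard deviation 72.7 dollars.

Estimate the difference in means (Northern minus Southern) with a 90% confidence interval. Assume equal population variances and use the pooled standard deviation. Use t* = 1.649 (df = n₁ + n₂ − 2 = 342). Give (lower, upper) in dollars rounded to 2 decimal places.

(9.73, 30.27)

s_p = √[((n₁−1)s₁² + (n₂−1)s₂²)/(n₁+n₂−2)] = √[(186·40.7² + 156·72.7²)/342] = 57.5477.
SE = 57.5477·√(1/187 + 1/157) = 6.2293.
With t* = 1.649, margin = 1.649 × 6.2293 = 10.2721.
x̄₁ − x̄₂ = 305 − 285 = 20.0000; interval 20.0000 ± 10.2721 = (9.73, 30.27).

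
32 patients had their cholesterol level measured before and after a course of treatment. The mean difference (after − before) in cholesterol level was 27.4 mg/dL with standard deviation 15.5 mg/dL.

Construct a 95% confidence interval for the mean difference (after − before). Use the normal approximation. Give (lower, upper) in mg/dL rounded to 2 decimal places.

(22.03, 32.77)

Paired design: SE = s_d/√n = 15.5/√32 = 2.7400.
z* = 1.960; margin of error = 1.960 × 2.7400 = 5.3704.
27.4 ± 5.3704 → (22.03, 32.77).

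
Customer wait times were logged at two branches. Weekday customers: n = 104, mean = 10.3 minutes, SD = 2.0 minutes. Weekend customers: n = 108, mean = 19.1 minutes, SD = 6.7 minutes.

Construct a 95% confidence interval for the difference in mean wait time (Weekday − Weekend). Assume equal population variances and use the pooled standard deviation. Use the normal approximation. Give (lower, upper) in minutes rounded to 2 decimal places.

(-10.14, -7.46)

s_p = √[((n₁−1)s₁² + (n₂−1)s₂²)/(n₁+n₂−2)] = √[(103·2.0² + 107·6.7²)/210] = 4.9834.
SE = 4.9834·√(1/104 + 1/108) = 0.6846.
With z* = 1.960, margin = 1.960 × 0.6846 = 1.3418.
x̄₁ − x̄₂ = 10.3 − 19.1 = -8.8000; interval -8.8000 ± 1.3418 = (-10.14, -7.46).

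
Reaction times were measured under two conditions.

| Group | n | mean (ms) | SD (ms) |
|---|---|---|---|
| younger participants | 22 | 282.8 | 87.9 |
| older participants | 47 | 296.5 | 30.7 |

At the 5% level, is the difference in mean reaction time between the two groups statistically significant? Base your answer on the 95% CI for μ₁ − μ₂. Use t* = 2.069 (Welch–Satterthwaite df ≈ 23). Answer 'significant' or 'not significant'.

not significant

Standard errors of each mean: 87.9/√22 = 18.7403 and 30.7/√47 = 4.4781.
SE(x̄₁ − x̄₂) = √(18.7403² + 4.4781²) = 19.2679 for independent samples with unequal variances.
With t* = 2.069, the margin is 2.069 × 19.2679 = 39.8653.
x̄₁ − x̄₂ = 282.8 − 296.5 = -13.7000; the interval is -13.7000 ± 39.8653 = (-53.5653, 26.1653).
The interval (-53.5653, 26.1653) contains 0, so the difference is not significant.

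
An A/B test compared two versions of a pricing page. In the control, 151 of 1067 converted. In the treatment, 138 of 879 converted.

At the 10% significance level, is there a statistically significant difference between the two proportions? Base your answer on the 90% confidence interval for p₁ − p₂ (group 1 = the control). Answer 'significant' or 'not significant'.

First, p̂₁ = 151/1067 = 0.1415; p̂₂ = 138/879 = 0.1570.
The two standard errors are √(0.1415×0.8585/1067) = 0.01067 and √(0.1570×0.8430/879) = 0.01227.
Because the samples are independent, SE_diff = √(0.01067² + 0.01227²) = 0.01626.
Using z* = 1.645 for 90%, ME = 1.645 × 0.01626 = 0.02675.
p̂₁ − p̂₂ = -0.0155; interval -0.0155 ± 0.02675 gives (-0.04225, 0.01125).
The interval (-0.04225, 0.01125) contains 0, so the difference is not significant.

not significant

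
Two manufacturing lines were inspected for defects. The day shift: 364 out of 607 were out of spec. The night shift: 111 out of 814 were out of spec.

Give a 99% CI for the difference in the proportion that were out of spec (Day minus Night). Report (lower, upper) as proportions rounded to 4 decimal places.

(0.4034, 0.5232)

p̂₁ = 364/607 = 0.5997 and p̂₂ = 111/814 = 0.1364.
SE₁ = √(p̂₁(1−p̂₁)/n₁) = √(0.5997·0.4003/607) = 0.01989; SE₂ = √(0.1364·0.8636/814) = 0.01203.
Independent samples: SE of the difference = √(SE₁² + SE₂²) = √(0.0003956121 + 0.0001447209) = 0.02325.
z* for 99% confidence is 2.576, so the margin of error is 2.576 × 0.02325 = 0.05989.
Point estimate p̂₁ − p̂₂ = 0.5997 − 0.1364 = 0.4633.
0.4633 ± 0.05989 → (0.4034, 0.5232).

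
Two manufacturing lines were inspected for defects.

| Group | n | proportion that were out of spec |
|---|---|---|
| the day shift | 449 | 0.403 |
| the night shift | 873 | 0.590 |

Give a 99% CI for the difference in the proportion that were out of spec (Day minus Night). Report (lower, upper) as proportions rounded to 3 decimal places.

Each SE is √(p̂(1−p̂)/n): √(0.4030·0.5970/449) = 0.02315 and √(0.5900·0.4100/873) = 0.01665.
SE(p̂₁ − p̂₂) = √(SE₁² + SE₂²) = √(0.0005359225 + 0.0002772225) = 0.02852, since the two samples are independent.
At 99% confidence z* = 2.576; margin = 2.576 × 0.02852 = 0.07347.
The difference is 0.4030 − 0.5900 = -0.1870, so the interval is -0.1870 ± 0.07347 = (-0.260, -0.114).

(-0.260, -0.114)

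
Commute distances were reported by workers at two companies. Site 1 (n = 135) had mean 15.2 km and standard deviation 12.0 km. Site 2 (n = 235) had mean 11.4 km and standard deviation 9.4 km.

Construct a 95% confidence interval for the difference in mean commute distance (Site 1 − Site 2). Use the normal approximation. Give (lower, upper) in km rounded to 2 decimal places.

(1.45, 6.15)

SE₁ = s₁/√n₁ = 12.0/√135 = 1.0328; SE₂ = 9.4/√235 = 0.6132.
Independent samples, unequal variances: SE_diff = √(SE₁² + SE₂²) = √(1.06667584 + 0.37601424) = 1.2011.
z* = 1.960, so margin of error = 1.960 × 1.2011 = 2.3542.
Difference in means = 15.2 − 11.4 = 3.8000.
3.8000 ± 2.3542 → (1.45, 6.15).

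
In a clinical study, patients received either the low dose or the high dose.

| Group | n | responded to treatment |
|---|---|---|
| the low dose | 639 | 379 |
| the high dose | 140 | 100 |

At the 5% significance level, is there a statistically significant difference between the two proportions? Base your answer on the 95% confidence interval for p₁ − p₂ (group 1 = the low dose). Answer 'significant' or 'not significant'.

significant

p̂₁ = 379/639 = 0.5931 and p̂₂ = 100/140 = 0.7143.
SE₁ = √(p̂₁(1−p̂₁)/n₁) = √(0.5931·0.4069/639) = 0.01943; SE₂ = √(0.7143·0.2857/140) = 0.03818.
Independent samples: SE of the difference = √(SE₁² + SE₂²) = √(0.0003775249 + 0.0014577124) = 0.04284.
z* for 95% confidence is 1.960, so the margin of error is 1.960 × 0.04284 = 0.08397.
Point estimate p̂₁ − p̂₂ = 0.5931 − 0.7143 = -0.1212.
-0.1212 ± 0.08397 → (-0.20517, -0.03723).
The interval (-0.20517, -0.03723) does not contain 0, so the difference is significant.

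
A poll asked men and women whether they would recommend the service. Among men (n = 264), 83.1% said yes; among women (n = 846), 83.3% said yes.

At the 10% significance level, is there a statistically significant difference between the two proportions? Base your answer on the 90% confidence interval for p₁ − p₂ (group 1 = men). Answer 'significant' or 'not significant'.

not significant

The two standard errors are √(0.8310×0.1690/264) = 0.02306 and √(0.8330×0.1670/846) = 0.01282.
Because the samples are independent, SE_diff = √(0.02306² + 0.01282²) = 0.02638.
Using z* = 1.645 for 90%, ME = 1.645 × 0.02638 = 0.04340.
p̂₁ − p̂₂ = -0.0020; interval -0.0020 ± 0.04340 gives (-0.04540, 0.04140).
The interval (-0.04540, 0.04140) contains 0, so the difference is not significant.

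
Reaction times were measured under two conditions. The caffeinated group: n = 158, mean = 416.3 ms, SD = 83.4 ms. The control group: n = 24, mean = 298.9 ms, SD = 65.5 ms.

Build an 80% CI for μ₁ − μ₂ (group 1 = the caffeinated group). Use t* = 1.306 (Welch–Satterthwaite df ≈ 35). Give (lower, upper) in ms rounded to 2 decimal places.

Per-group SEs: s₁/√n₁ = 83.4/√158 = 6.6349, s₂/√n₂ = 65.5/√24 = 13.3701.
Unpooled SE of the difference: √(44.02189801 + 178.75957401) = 14.9259.
Margin of error = t* · SE = 1.306 × 14.9259 = 19.4932.
x̄₁ − x̄₂ = 416.3 − 298.9 = 117.4000.
CI: 117.4000 ± 19.4932 = (97.91, 136.89).

(97.91, 136.89)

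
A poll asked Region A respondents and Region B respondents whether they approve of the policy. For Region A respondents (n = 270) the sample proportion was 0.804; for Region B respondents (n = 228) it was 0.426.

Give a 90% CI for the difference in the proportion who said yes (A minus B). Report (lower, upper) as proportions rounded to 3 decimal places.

(0.311, 0.445)

Each SE is √(p̂(1−p̂)/n): √(0.8040·0.1960/270) = 0.02416 and √(0.4260·0.5740/228) = 0.03275.
SE(p̂₁ − p̂₂) = √(SE₁² + SE₂²) = √(0.0005837056 + 0.0010725625) = 0.04070, since the two samples are independent.
At 90% confidence z* = 1.645; margin = 1.645 × 0.04070 = 0.06695.
The difference is 0.8040 − 0.4260 = 0.3780, so the interval is 0.3780 ± 0.06695 = (0.311, 0.445).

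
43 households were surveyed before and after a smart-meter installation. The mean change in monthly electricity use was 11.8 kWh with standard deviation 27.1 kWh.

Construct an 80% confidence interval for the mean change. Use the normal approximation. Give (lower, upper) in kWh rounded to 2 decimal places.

(6.50, 17.10)

Paired design: SE = s_d/√n = 27.1/√43 = 4.1327.
z* = 1.282; margin of error = 1.282 × 4.1327 = 5.2981.
11.8 ± 5.2981 → (6.50, 17.10).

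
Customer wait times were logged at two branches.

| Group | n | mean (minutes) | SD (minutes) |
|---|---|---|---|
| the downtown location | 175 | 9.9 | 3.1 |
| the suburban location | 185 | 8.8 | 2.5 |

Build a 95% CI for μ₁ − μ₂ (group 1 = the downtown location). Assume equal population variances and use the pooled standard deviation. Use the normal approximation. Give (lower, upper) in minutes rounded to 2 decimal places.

(0.52, 1.68)

Pooled variance s_p² = [174·3.1² + 184·2.5²] / (175+185−2) = 7.8831, so s_p = 2.8077.
SE_diff = s_p·√(1/n₁ + 1/n₂) = 2.8077·√(1/175 + 1/185) = 0.2961.
z* = 1.960; margin = 1.960 × 0.2961 = 0.5804.
Difference = 9.9 − 8.8 = 1.1000.
1.1000 ± 0.5804 → (0.52, 1.68).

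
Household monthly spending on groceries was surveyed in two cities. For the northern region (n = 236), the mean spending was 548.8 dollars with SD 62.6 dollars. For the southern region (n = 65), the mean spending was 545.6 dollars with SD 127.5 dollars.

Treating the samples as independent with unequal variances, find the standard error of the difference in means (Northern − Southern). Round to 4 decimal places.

Standard errors of each mean: 62.6/√236 = 4.0749 and 127.5/√65 = 15.8144.
SE(x̄₁ − x̄₂) = √(4.0749² + 15.8144²) = 16.3310 for independent samples with unequal variances.

16.3310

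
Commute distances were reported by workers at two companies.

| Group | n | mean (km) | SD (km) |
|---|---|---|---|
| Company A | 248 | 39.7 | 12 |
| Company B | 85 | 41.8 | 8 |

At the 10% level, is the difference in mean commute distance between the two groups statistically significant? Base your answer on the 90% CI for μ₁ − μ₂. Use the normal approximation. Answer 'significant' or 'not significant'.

significant

Standard errors of each mean: 12/√248 = 0.7620 and 8/√85 = 0.8677.
SE(x̄₁ − x̄₂) = √(0.7620² + 0.8677²) = 1.1548 for independent samples with unequal variances.
With z* = 1.645, the margin is 1.645 × 1.1548 = 1.8996.
x̄₁ − x̄₂ = 39.7 − 41.8 = -2.1000; the interval is -2.1000 ± 1.8996 = (-3.9996, -0.2004).
The interval (-3.9996, -0.2004) does not contain 0, so the difference is significant.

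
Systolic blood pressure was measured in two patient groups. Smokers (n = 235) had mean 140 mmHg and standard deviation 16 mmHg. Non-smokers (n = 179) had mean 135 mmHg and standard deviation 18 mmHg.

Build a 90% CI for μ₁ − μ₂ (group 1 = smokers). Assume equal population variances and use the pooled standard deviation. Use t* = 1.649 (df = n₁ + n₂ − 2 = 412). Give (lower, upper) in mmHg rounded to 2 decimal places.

s_p = √[((n₁−1)s₁² + (n₂−1)s₂²)/(n₁+n₂−2)] = √[(234·16² + 178·18²)/412] = 16.8932.
SE = 16.8932·√(1/235 + 1/179) = 1.6759.
With t* = 1.649, margin = 1.649 × 1.6759 = 2.7636.
x̄₁ − x̄₂ = 140 − 135 = 5.0000; interval 5.0000 ± 2.7636 = (2.24, 7.76).

(2.24, 7.76)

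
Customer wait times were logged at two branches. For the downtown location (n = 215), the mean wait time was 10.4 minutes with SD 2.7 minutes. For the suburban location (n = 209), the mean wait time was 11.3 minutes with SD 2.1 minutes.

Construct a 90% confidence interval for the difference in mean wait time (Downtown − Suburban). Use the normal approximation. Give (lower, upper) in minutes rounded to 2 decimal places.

Per-group SEs: s₁/√n₁ = 2.7/√215 = 0.1841, s₂/√n₂ = 2.1/√209 = 0.1453.
Unpooled SE of the difference: √(0.03389281 + 0.02111209) = 0.2345.
Margin of error = z* · SE = 1.645 × 0.2345 = 0.3858.
x̄₁ − x̄₂ = 10.4 − 11.3 = -0.9000.
CI: -0.9000 ± 0.3858 = (-1.29, -0.51).

(-1.29, -0.51)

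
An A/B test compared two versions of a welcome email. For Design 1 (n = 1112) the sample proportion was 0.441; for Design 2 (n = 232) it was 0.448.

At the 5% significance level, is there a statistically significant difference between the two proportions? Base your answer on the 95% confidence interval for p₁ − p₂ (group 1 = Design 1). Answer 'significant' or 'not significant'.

not significant

Each SE is √(p̂(1−p̂)/n): √(0.4410·0.5590/1112) = 0.01489 and √(0.4480·0.5520/232) = 0.03265.
SE(p̂₁ − p̂₂) = √(SE₁² + SE₂²) = √(0.0002217121 + 0.0010660225) = 0.03589, since the two samples are independent.
At 95% confidence z* = 1.960; margin = 1.960 × 0.03589 = 0.07034.
The difference is 0.4410 − 0.4480 = -0.0070, so the interval is -0.0070 ± 0.07034 = (-0.07734, 0.06334).
The interval (-0.07734, 0.06334) contains 0, so the difference is not significant.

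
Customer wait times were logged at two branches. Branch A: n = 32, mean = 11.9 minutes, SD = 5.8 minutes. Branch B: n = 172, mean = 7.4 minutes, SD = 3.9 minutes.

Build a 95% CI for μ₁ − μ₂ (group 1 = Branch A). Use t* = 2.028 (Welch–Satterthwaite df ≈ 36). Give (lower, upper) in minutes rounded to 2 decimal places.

Per-group SEs: s₁/√n₁ = 5.8/√32 = 1.0253, s₂/√n₂ = 3.9/√172 = 0.2974.
Unpooled SE of the difference: √(1.05124009 + 0.08844676) = 1.0676.
Margin of error = t* · SE = 2.028 × 1.0676 = 2.1651.
x̄₁ − x̄₂ = 11.9 − 7.4 = 4.5000.
CI: 4.5000 ± 2.1651 = (2.33, 6.67).

(2.33, 6.67)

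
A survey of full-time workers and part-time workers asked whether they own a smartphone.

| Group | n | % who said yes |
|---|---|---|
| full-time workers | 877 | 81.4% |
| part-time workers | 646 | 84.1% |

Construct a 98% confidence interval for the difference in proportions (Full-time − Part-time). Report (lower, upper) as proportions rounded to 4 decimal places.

SE₁ = √(p̂₁(1−p̂₁)/n₁) = √(0.8140·0.1860/877) = 0.01314; SE₂ = √(0.8410·0.1590/646) = 0.01439.
Independent samples: SE of the difference = √(SE₁² + SE₂²) = √(0.0001726596 + 0.0002070721) = 0.01949.
z* for 98% confidence is 2.326, so the margin of error is 2.326 × 0.01949 = 0.04533.
Point estimate p̂₁ − p̂₂ = 0.8140 − 0.8410 = -0.0270.
-0.0270 ± 0.04533 → (-0.0723, 0.0183).

(-0.0723, 0.0183)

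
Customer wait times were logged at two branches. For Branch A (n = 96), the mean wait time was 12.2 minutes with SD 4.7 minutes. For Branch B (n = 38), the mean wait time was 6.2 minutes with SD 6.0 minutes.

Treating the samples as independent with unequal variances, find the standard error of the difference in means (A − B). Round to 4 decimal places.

1.0851

SE₁ = s₁/√n₁ = 4.7/√96 = 0.4797; SE₂ = 6.0/√38 = 0.9733.
Independent samples, unequal variances: SE_diff = √(SE₁² + SE₂²) = √(0.23011209 + 0.94731289) = 1.0851.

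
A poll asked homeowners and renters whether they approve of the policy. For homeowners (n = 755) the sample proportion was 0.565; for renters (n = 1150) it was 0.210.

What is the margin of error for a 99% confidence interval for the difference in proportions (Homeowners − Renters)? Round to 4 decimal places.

The two standard errors are √(0.5650×0.4350/755) = 0.01804 and √(0.2100×0.7900/1150) = 0.01201.
Because the samples are independent, SE_diff = √(0.01804² + 0.01201²) = 0.02167.
Using z* = 2.576 for 99%, ME = 2.576 × 0.02167 = 0.05582.

0.0558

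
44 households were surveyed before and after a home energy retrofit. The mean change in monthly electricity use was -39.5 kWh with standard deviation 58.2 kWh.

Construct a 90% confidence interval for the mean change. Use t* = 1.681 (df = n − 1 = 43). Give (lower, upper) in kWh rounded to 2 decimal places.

This is a matched-pairs design, so SE = s_d/√n = 58.2/√44 = 8.7740.
Margin = 1.681 × 8.7740 = 14.7491; the interval is -39.5 ± 14.7491 = (-54.25, -24.75).

(-54.25, -24.75)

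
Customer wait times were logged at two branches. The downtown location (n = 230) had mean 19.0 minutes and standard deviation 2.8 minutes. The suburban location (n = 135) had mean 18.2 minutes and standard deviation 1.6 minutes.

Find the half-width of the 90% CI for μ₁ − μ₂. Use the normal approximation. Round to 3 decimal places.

SE₁ = s₁/√n₁ = 2.8/√230 = 0.1846; SE₂ = 1.6/√135 = 0.1377.
Independent samples, unequal variances: SE_diff = √(SE₁² + SE₂²) = √(0.03407716 + 0.01896129) = 0.2303.
z* = 1.645, so margin of error = 1.645 × 0.2303 = 0.3788.

0.379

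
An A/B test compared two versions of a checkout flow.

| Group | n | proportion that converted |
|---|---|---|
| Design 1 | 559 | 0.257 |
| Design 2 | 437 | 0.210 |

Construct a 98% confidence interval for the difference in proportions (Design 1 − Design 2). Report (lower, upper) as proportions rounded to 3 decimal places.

The two standard errors are √(0.2570×0.7430/559) = 0.01848 and √(0.2100×0.7900/437) = 0.01948.
Because the samples are independent, SE_diff = √(0.01848² + 0.01948²) = 0.02685.
Using z* = 2.326 for 98%, ME = 2.326 × 0.02685 = 0.06245.
p̂₁ − p̂₂ = 0.0470; interval 0.0470 ± 0.06245 gives (-0.015, 0.109).

(-0.015, 0.109)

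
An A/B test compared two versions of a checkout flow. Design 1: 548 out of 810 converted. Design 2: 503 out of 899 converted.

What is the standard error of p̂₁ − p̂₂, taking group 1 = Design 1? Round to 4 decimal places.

Sample proportions: 548/810 = 0.6765, 503/899 = 0.5595.
Each SE is √(p̂(1−p̂)/n): √(0.6765·0.3235/810) = 0.01644 and √(0.5595·0.4405/899) = 0.01656.
SE(p̂₁ − p̂₂) = √(SE₁² + SE₂²) = √(0.0002702736 + 0.0002742336) = 0.02333, since the two samples are independent.

0.0233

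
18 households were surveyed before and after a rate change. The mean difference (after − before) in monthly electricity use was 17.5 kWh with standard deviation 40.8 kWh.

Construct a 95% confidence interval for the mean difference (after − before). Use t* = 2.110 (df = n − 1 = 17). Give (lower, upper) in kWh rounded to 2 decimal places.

(-2.79, 37.79)

This is a matched-pairs design, so SE = s_d/√n = 40.8/√18 = 9.6167.
Margin = 2.110 × 9.6167 = 20.2912; the interval is 17.5 ± 20.2912 = (-2.79, 37.79).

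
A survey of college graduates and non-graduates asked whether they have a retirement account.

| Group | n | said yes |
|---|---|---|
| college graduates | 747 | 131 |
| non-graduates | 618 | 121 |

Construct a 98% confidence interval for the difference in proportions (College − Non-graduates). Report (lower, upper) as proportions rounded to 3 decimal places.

(-0.070, 0.029)

First, p̂₁ = 131/747 = 0.1754; p̂₂ = 121/618 = 0.1958.
The two standard errors are √(0.1754×0.8246/747) = 0.01391 and √(0.1958×0.8042/618) = 0.01596.
Because the samples are independent, SE_diff = √(0.01391² + 0.01596²) = 0.02117.
Using z* = 2.326 for 98%, ME = 2.326 × 0.02117 = 0.04924.
p̂₁ − p̂₂ = -0.0204; interval -0.0204 ± 0.04924 gives (-0.070, 0.029).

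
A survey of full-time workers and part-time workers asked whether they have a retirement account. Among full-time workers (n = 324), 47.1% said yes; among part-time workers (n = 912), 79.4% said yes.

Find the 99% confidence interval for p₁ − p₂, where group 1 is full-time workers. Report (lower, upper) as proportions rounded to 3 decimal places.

(-0.402, -0.244)

The two standard errors are √(0.4710×0.5290/324) = 0.02773 and √(0.7940×0.2060/912) = 0.01339.
Because the samples are independent, SE_diff = √(0.02773² + 0.01339²) = 0.03079.
Using z* = 2.576 for 99%, ME = 2.576 × 0.03079 = 0.07932.
p̂₁ − p̂₂ = -0.3230; interval -0.3230 ± 0.07932 gives (-0.402, -0.244).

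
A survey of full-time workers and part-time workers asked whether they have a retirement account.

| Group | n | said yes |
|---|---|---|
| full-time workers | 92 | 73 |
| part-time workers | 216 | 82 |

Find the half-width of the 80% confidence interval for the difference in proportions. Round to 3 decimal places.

0.069

Sample proportions: 73/92 = 0.7935, 82/216 = 0.3796.
Each SE is √(p̂(1−p̂)/n): √(0.7935·0.2065/92) = 0.04220 and √(0.3796·0.6204/216) = 0.03302.
SE(p̂₁ − p̂₂) = √(SE₁² + SE₂²) = √(0.00178084 + 0.0010903204) = 0.05358, since the two samples are independent.
At 80% confidence z* = 1.282; margin = 1.282 × 0.05358 = 0.06869.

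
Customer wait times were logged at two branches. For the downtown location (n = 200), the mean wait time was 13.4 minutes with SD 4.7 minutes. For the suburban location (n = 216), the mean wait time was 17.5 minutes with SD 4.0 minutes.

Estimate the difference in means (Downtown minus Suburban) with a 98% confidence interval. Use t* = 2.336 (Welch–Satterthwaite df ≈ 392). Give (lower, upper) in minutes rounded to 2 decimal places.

(-5.10, -3.10)

Standard errors of each mean: 4.7/√200 = 0.3323 and 4.0/√216 = 0.2722.
SE(x̄₁ − x̄₂) = √(0.3323² + 0.2722²) = 0.4296 for independent samples with unequal variances.
With t* = 2.336, the margin is 2.336 × 0.4296 = 1.0035.
x̄₁ − x̄₂ = 13.4 − 17.5 = -4.1000; the interval is -4.1000 ± 1.0035 = (-5.10, -3.10).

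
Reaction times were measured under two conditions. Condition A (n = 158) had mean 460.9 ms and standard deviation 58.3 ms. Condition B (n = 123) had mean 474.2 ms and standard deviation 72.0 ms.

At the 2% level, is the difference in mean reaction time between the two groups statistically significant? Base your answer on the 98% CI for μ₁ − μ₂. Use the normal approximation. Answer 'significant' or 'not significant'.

Per-group SEs: s₁/√n₁ = 58.3/√158 = 4.6381, s₂/√n₂ = 72.0/√123 = 6.4920.
Unpooled SE of the difference: √(21.51197161 + 42.146064) = 7.9786.
Margin of error = z* · SE = 2.326 × 7.9786 = 18.5582.
x̄₁ − x̄₂ = 460.9 − 474.2 = -13.3000.
CI: -13.3000 ± 18.5582 = (-31.8582, 5.2582).
The interval (-31.8582, 5.2582) contains 0, so the difference is not significant.

not significant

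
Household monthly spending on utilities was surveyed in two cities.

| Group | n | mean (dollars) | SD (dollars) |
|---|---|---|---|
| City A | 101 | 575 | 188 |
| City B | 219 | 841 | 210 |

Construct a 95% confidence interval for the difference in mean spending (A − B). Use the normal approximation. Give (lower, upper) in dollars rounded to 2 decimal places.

Standard errors of each mean: 188/√101 = 18.7067 and 210/√219 = 14.1905.
SE(x̄₁ − x̄₂) = √(18.7067² + 14.1905²) = 23.4800 for independent samples with unequal variances.
With z* = 1.960, the margin is 1.960 × 23.4800 = 46.0208.
x̄₁ − x̄₂ = 575 − 841 = -266.0000; the interval is -266.0000 ± 46.0208 = (-312.02, -219.98).

(-312.02, -219.98)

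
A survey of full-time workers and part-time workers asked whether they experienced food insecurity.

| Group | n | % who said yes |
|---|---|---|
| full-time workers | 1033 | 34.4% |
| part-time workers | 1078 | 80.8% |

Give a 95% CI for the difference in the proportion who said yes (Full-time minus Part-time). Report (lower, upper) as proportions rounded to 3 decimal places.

(-0.501, -0.427)

Each SE is √(p̂(1−p̂)/n): √(0.3440·0.6560/1033) = 0.01478 and √(0.8080·0.1920/1078) = 0.01200.
SE(p̂₁ − p̂₂) = √(SE₁² + SE₂²) = √(0.0002184484 + 0.000144) = 0.01904, since the two samples are independent.
At 95% confidence z* = 1.960; margin = 1.960 × 0.01904 = 0.03732.
The difference is 0.3440 − 0.8080 = -0.4640, so the interval is -0.4640 ± 0.03732 = (-0.501, -0.427).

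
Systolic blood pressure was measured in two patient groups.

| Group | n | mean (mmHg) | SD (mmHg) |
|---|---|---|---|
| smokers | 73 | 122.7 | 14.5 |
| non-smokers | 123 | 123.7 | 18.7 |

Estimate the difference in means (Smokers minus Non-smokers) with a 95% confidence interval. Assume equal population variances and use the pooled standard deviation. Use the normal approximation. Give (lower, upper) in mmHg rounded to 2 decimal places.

(-6.00, 4.00)

Pooled variance s_p² = [72·14.5² + 122·18.7²] / (73+123−2) = 297.9391, so s_p = 17.2609.
SE_diff = s_p·√(1/n₁ + 1/n₂) = 17.2609·√(1/73 + 1/123) = 2.5502.
z* = 1.960; margin = 1.960 × 2.5502 = 4.9984.
Difference = 122.7 − 123.7 = -1.0000.
-1.0000 ± 4.9984 → (-6.00, 4.00).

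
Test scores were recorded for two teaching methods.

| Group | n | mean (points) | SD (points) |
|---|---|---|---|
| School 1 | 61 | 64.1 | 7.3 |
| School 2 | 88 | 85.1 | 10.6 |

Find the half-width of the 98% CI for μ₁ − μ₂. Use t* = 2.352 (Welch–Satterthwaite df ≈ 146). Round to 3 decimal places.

Per-group SEs: s₁/√n₁ = 7.3/√61 = 0.9347, s₂/√n₂ = 10.6/√88 = 1.1300.
Unpooled SE of the difference: √(0.87366409 + 1.2769) = 1.4665.
Margin of error = t* · SE = 2.352 × 1.4665 = 3.4492.

3.449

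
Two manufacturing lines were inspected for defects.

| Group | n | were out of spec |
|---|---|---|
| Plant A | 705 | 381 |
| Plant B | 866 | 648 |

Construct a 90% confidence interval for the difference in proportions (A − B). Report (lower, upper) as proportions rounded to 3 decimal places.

(-0.247, -0.169)

First, p̂₁ = 381/705 = 0.5404; p̂₂ = 648/866 = 0.7483.
The two standard errors are √(0.5404×0.4596/705) = 0.01877 and √(0.7483×0.2517/866) = 0.01475.
Because the samples are independent, SE_diff = √(0.01877² + 0.01475²) = 0.02387.
Using z* = 1.645 for 90%, ME = 1.645 × 0.02387 = 0.03927.
p̂₁ − p̂₂ = -0.2079; interval -0.2079 ± 0.03927 gives (-0.247, -0.169).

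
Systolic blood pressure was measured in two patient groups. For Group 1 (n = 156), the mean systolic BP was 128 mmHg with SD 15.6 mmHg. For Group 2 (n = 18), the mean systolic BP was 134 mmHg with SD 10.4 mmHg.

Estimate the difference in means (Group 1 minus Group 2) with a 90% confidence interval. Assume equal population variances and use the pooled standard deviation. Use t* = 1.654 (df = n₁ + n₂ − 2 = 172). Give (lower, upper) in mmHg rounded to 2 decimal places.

s_p = √[((n₁−1)s₁² + (n₂−1)s₂²)/(n₁+n₂−2)] = √[(155·15.6² + 17·10.4²)/172] = 15.1657.
SE = 15.1657·√(1/156 + 1/18) = 3.7752.
With t* = 1.654, margin = 1.654 × 3.7752 = 6.2442.
x̄₁ − x̄₂ = 128 − 134 = -6.0000; interval -6.0000 ± 6.2442 = (-12.24, 0.24).

(-12.24, 0.24)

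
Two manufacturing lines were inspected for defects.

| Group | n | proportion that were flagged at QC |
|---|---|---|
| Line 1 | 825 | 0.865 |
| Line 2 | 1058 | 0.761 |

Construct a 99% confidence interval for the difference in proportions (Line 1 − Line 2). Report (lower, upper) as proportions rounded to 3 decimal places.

(0.058, 0.150)

The two standard errors are √(0.8650×0.1350/825) = 0.01190 and √(0.7610×0.2390/1058) = 0.01311.
Because the samples are independent, SE_diff = √(0.01190² + 0.01311²) = 0.01771.
Using z* = 2.576 for 99%, ME = 2.576 × 0.01771 = 0.04562.
p̂₁ − p̂₂ = 0.1040; interval 0.1040 ± 0.04562 gives (0.058, 0.150).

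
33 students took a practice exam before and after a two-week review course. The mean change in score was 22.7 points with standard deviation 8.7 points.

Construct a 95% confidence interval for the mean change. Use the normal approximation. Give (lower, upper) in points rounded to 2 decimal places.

Paired design: SE = s_d/√n = 8.7/√33 = 1.5145.
z* = 1.960; margin of error = 1.960 × 1.5145 = 2.9684.
22.7 ± 2.9684 → (19.73, 25.67).

(19.73, 25.67)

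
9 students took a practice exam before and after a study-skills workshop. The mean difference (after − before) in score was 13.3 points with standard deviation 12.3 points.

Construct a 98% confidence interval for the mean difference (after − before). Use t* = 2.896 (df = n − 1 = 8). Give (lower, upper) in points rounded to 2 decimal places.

(1.43, 25.17)

This is a matched-pairs design, so SE = s_d/√n = 12.3/√9 = 4.1000.
Margin = 2.896 × 4.1000 = 11.8736; the interval is 13.3 ± 11.8736 = (1.43, 25.17).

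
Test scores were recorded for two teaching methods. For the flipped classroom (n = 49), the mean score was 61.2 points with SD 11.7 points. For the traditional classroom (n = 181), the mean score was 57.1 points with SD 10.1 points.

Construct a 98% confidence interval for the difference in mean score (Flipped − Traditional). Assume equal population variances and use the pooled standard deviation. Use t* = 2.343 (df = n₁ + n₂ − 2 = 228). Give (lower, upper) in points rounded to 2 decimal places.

(0.15, 8.05)

s_p = √[((n₁−1)s₁² + (n₂−1)s₂²)/(n₁+n₂−2)] = √[(48·11.7² + 180·10.1²)/228] = 10.4572.
SE = 10.4572·√(1/49 + 1/181) = 1.6840.
With t* = 2.343, margin = 2.343 × 1.6840 = 3.9456.
x̄₁ − x̄₂ = 61.2 − 57.1 = 4.1000; interval 4.1000 ± 3.9456 = (0.15, 8.05).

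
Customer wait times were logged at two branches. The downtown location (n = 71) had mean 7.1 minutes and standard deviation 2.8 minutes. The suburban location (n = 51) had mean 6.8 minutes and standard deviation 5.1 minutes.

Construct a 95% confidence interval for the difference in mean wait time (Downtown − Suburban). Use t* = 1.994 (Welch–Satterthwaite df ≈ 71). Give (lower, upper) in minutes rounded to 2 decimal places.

(-1.27, 1.87)

SE₁ = s₁/√n₁ = 2.8/√71 = 0.3323; SE₂ = 5.1/√51 = 0.7141.
Independent samples, unequal variances: SE_diff = √(SE₁² + SE₂²) = √(0.11042329 + 0.50993881) = 0.7876.
t* = 1.994, so margin of error = 1.994 × 0.7876 = 1.5705.
Difference in means = 7.1 − 6.8 = 0.3000.
0.3000 ± 1.5705 → (-1.27, 1.87).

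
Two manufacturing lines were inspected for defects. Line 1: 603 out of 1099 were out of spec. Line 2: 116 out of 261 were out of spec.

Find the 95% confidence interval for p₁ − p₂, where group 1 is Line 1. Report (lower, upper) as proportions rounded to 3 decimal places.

First, p̂₁ = 603/1099 = 0.5487; p̂₂ = 116/261 = 0.4444.
The two standard errors are √(0.5487×0.4513/1099) = 0.01501 and √(0.4444×0.5556/261) = 0.03076.
Because the samples are independent, SE_diff = √(0.01501² + 0.03076²) = 0.03423.
Using z* = 1.960 for 95%, ME = 1.960 × 0.03423 = 0.06709.
p̂₁ − p̂₂ = 0.1043; interval 0.1043 ± 0.06709 gives (0.037, 0.171).

(0.037, 0.171)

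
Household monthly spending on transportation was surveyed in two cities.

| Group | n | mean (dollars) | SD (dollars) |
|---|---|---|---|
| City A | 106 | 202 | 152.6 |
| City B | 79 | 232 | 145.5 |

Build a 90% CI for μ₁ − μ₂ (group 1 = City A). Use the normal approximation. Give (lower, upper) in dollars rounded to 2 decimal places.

(-66.33, 6.33)

SE₁ = s₁/√n₁ = 152.6/√106 = 14.8218; SE₂ = 145.5/√79 = 16.3700.
Independent samples, unequal variances: SE_diff = √(SE₁² + SE₂²) = √(219.68575524 + 267.9769) = 22.0831.
z* = 1.645, so margin of error = 1.645 × 22.0831 = 36.3267.
Difference in means = 202 − 232 = -30.0000.
-30.0000 ± 36.3267 → (-66.33, 6.33).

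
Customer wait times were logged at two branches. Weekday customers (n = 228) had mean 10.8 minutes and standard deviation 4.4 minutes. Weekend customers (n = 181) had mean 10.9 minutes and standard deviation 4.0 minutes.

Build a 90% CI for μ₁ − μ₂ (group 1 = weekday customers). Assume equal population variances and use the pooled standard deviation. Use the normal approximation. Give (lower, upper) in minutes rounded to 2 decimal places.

(-0.79, 0.59)

Pooled variance s_p² = [227·4.4² + 180·4.0²] / (228+181−2) = 17.8740, so s_p = 4.2278.
SE_diff = s_p·√(1/n₁ + 1/n₂) = 4.2278·√(1/228 + 1/181) = 0.4209.
z* = 1.645; margin = 1.645 × 0.4209 = 0.6924.
Difference = 10.8 − 10.9 = -0.1000.
-0.1000 ± 0.6924 → (-0.79, 0.59).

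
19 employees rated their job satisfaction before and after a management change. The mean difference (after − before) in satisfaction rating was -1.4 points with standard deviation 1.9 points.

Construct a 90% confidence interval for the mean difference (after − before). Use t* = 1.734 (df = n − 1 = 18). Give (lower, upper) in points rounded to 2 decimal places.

(-2.16, -0.64)

This is a matched-pairs design, so SE = s_d/√n = 1.9/√19 = 0.4359.
Margin = 1.734 × 0.4359 = 0.7559; the interval is -1.4 ± 0.7559 = (-2.16, -0.64).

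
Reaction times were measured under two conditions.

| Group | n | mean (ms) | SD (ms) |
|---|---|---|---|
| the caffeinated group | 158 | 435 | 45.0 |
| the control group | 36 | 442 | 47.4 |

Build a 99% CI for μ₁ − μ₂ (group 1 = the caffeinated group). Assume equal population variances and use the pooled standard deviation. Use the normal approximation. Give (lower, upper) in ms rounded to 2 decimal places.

Pooled variance s_p² = [157·45.0² + 35·47.4²] / (158+36−2) = 2065.4250, so s_p = 45.4469.
SE_diff = s_p·√(1/n₁ + 1/n₂) = 45.4469·√(1/158 + 1/36) = 8.3932.
z* = 2.576; margin = 2.576 × 8.3932 = 21.6209.
Difference = 435 − 442 = -7.0000.
-7.0000 ± 21.6209 → (-28.62, 14.62).

(-28.62, 14.62)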